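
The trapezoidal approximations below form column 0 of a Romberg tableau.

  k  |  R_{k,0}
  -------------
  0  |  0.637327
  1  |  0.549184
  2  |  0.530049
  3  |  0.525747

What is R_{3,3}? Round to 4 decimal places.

Richardson extrapolation on the trapezoidal column (denominator 4−1=3):
R_{1,1} = (4·0.549184 − 0.637327) / 3 = 0.519803
R_{2,1} = 0.530049 + (0.530049 − 0.549184)/3 = 0.523671
R_{3,1} = 0.525747 + (0.525747 − 0.530049)/3 = 0.524313
R_{2,2} = 0.523671 + (0.523671 − 0.519803)/15 = 0.523929
R_{3,2} = 0.524313 + (0.524313 − 0.523671)/15 = 0.524356
R_{3,3} = 0.524356 + (0.524356 − 0.523929)/63 = 0.524363

0.5244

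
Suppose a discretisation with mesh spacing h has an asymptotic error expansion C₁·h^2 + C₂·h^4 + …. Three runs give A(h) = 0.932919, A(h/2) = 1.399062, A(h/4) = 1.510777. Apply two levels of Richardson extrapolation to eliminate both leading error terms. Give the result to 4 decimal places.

1.5476

First eliminate the h^2 term (factor 2^2 = 4):
  B₁ = (4·1.399062 − 0.932919)/3 = 1.554443
  B₂ = (4·1.510777 − 1.399062)/3 = 1.548015
Then eliminate the h^4 term (factor 2^4 = 16):
  (16·1.548015 − 1.554443)/15 = 1.547586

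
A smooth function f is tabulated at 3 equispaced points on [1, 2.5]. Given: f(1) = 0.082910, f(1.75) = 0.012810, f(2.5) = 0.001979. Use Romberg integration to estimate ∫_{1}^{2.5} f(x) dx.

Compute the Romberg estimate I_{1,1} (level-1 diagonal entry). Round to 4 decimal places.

I_{0,0} (trapezoid, 1 panel, h=1.5000): 0.063667
I_{1,0} (trapezoid, 2 panels, h=0.7500): 0.041441
I_{1,1} = 0.041441 + (0.041441 − 0.063667)/3 = 0.034032

0.0340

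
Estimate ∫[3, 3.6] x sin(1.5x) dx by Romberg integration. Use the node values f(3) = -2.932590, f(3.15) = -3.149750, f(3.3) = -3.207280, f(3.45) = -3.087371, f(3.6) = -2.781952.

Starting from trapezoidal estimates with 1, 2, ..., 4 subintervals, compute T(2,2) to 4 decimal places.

T(0,0) (trapezoid, 1 panel, h=0.6000): -1.714363
T(1,0) (trapezoid, 2 panels, h=0.3000): -1.819365
T(2,0) (trapezoid, 4 panels, h=0.1500): -1.845251
T(1,1) = -1.819365 + (-1.819365 − (-1.714363))/3 = -1.854366
T(2,1) = -1.845251 + (-1.845251 − (-1.819365))/3 = -1.853880
T(2,2) = -1.853880 + (-1.853880 − (-1.854366))/15 = -1.853848

-1.8538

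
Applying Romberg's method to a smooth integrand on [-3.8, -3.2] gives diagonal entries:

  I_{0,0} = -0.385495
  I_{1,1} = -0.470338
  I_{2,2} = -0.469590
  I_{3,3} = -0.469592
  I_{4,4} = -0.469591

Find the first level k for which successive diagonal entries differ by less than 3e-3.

k = 2

|I_{1,1} − I_{0,0}| = 0.084843 ≥ 3e-3
|I_{2,2} − I_{1,1}| = 0.000748 < 3e-3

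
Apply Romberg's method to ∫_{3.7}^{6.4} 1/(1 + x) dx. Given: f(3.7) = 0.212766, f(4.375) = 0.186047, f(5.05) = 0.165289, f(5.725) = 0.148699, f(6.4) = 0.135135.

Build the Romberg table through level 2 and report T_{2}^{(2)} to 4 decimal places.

T_{0}^{(0)} (trapezoid, 1 panel, h=2.7000): 0.469666
T_{1}^{(0)} (trapezoid, 2 panels, h=1.3500): 0.457973
T_{2}^{(0)} (trapezoid, 4 panels, h=0.6750): 0.454940
T_{1}^{(1)} = 0.457973 + (0.457973 − 0.469666)/3 = 0.454075
T_{2}^{(1)} = 0.454940 + (0.454940 − 0.457973)/3 = 0.453929
T_{2}^{(2)} = 0.453929 + (0.453929 − 0.454075)/15 = 0.453919

0.4539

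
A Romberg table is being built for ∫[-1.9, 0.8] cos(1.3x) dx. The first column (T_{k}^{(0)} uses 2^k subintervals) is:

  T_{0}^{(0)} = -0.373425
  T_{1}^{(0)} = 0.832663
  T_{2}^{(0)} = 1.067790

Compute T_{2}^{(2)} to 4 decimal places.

T_{1}^{(1)} = 0.832663 + (0.832663 − (-0.373425))/3 = 1.234692
T_{2}^{(1)} = 1.067790 + (1.067790 − 0.832663)/3 = 1.146166
T_{2}^{(2)} = (16·1.146166 − 1.234692) / 15 = 1.140264

1.1403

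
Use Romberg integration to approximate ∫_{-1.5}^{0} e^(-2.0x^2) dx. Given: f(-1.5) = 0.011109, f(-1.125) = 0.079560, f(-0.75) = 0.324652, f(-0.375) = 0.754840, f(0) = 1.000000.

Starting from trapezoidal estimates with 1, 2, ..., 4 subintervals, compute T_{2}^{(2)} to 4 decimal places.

T_{0}^{(0)} (trapezoid, 1 panel, h=1.5000): 0.758332
T_{1}^{(0)} (trapezoid, 2 panels, h=0.7500): 0.622655
T_{2}^{(0)} (trapezoid, 4 panels, h=0.3750): 0.624227
T_{1}^{(1)} = 0.622655 + (0.622655 − 0.758332)/3 = 0.577429
T_{2}^{(1)} = 0.624227 + (0.624227 − 0.622655)/3 = 0.624751
T_{2}^{(2)} = 0.624751 + (0.624751 − 0.577429)/15 = 0.627906

0.6279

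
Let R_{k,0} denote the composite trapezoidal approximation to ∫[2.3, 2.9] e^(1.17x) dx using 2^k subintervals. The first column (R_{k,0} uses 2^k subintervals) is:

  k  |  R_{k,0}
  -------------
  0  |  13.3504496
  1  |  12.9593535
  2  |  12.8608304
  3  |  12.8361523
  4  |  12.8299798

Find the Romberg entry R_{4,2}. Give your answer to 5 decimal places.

12.82792

Richardson extrapolation on the trapezoidal column (denominator 4−1=3):
R_{3,1} = 12.8361523 + (12.8361523 − 12.8608304)/3 = 12.8279263
R_{4,1} = 12.8299798 + (12.8299798 − 12.8361523)/3 = 12.8279223
R_{4,2} = 12.8279223 + (12.8279223 − 12.8279263)/15 = 12.8279220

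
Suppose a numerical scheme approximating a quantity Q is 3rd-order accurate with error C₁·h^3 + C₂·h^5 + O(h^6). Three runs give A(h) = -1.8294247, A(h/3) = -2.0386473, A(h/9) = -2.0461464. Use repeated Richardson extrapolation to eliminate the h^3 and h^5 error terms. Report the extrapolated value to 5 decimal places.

First eliminate the h^3 term (factor 3^3 = 27):
  B₁ = (27·(-2.0386473) − (-1.8294247))/26 = -2.0466943
  B₂ = (27·(-2.0461464) − (-2.0386473))/26 = -2.0464348
Then eliminate the h^5 term (factor 3^5 = 243):
  (243·(-2.0464348) − (-2.0466943))/242 = -2.0464337

-2.04643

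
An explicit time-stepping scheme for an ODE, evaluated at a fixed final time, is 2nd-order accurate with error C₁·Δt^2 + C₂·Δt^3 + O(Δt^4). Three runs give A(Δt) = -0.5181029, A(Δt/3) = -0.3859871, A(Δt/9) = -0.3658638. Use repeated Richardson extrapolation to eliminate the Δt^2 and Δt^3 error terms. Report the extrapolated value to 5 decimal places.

First eliminate the Δt^2 term (factor 3^2 = 9):
  B₁ = (9·(-0.3859871) − (-0.5181029))/8 = -0.3694726
  B₂ = (9·(-0.3658638) − (-0.3859871))/8 = -0.3633484
Then eliminate the Δt^3 term (factor 3^3 = 27):
  (27·(-0.3633484) − (-0.3694726))/26 = -0.3631129

-0.36311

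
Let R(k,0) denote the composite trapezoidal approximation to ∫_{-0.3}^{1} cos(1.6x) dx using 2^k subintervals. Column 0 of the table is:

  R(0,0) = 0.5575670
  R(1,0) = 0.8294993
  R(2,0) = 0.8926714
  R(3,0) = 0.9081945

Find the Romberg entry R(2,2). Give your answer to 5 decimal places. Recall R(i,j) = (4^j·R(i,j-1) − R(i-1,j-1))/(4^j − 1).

Richardson extrapolation on the trapezoidal column (denominator 4−1=3):
R(1,1) = (4·0.8294993 − 0.5575670) / 3 = 0.9201434
R(2,1) = 0.8926714 + (0.8926714 − 0.8294993)/3 = 0.9137288
R(2,2) = (16·0.9137288 − 0.9201434) / 15 = 0.9133012
(Column j=1 coincides with Simpson's rule on the same nodes.)

0.91330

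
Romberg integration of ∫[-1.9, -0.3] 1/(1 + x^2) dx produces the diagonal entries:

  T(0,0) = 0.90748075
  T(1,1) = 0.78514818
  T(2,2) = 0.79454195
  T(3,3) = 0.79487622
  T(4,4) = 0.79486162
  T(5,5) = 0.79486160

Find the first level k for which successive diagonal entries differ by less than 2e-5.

|T(1,1) − T(0,0)| = 0.12233257 ≥ 2e-5
|T(2,2) − T(1,1)| = 0.00939377 ≥ 2e-5
|T(3,3) − T(2,2)| = 0.00033427 ≥ 2e-5
|T(4,4) − T(3,3)| = 0.00001460 < 2e-5

k = 4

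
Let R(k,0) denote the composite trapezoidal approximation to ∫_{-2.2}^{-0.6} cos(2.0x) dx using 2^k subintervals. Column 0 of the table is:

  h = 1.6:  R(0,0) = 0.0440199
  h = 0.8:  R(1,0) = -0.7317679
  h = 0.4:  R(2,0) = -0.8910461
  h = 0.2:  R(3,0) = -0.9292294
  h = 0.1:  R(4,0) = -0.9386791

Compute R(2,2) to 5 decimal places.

-0.94106

R(1,1) = -0.7317679 + (-0.7317679 − 0.0440199)/3 = -0.9903638
R(2,1) = (4·(-0.8910461) − (-0.7317679)) / 3 = -0.9441388
R(2,2) = (16·(-0.9441388) − (-0.9903638)) / 15 = -0.9410571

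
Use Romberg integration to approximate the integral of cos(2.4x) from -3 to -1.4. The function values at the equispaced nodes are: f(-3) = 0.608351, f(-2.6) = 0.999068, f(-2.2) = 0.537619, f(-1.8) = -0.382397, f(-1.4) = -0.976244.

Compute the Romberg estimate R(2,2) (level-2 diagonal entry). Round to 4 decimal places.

R(0,0) (trapezoid, 1 panel, h=1.6000): -0.294314
R(1,0) (trapezoid, 2 panels, h=0.8000): 0.282938
R(2,0) (trapezoid, 4 panels, h=0.4000): 0.388137
R(1,1) = 0.282938 + (0.282938 − (-0.294314))/3 = 0.475355
R(2,1) = 0.388137 + (0.388137 − 0.282938)/3 = 0.423203
R(2,2) = 0.423203 + (0.423203 − 0.475355)/15 = 0.419726

0.4197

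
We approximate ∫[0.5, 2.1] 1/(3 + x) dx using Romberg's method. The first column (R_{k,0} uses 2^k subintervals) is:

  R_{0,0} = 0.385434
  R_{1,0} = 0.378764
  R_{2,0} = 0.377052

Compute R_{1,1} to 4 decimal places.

0.3765

R_{1,1} = (4·0.378764 − 0.385434) / 3 = 0.376541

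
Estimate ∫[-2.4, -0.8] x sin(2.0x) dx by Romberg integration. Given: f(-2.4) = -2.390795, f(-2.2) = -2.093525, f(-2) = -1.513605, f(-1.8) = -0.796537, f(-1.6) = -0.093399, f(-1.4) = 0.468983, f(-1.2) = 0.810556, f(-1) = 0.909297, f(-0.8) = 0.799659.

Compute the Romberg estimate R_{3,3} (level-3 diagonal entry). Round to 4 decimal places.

-0.6156

R_{0,0} (trapezoid, 1 panel, h=1.6000): -1.272909
R_{1,0} (trapezoid, 2 panels, h=0.8000): -0.711174
R_{2,0} (trapezoid, 4 panels, h=0.4000): -0.636806
R_{3,0} (trapezoid, 8 panels, h=0.2000): -0.620760
R_{1,1} = -0.711174 + (-0.711174 − (-1.272909))/3 = -0.523929
R_{2,1} = -0.636806 + (-0.636806 − (-0.711174))/3 = -0.612017
R_{3,1} = -0.620760 + (-0.620760 − (-0.636806))/3 = -0.615411
R_{2,2} = -0.612017 + (-0.612017 − (-0.523929))/15 = -0.617890
R_{3,2} = -0.615411 + (-0.615411 − (-0.612017))/15 = -0.615637
R_{3,3} = -0.615637 + (-0.615637 − (-0.617890))/63 = -0.615601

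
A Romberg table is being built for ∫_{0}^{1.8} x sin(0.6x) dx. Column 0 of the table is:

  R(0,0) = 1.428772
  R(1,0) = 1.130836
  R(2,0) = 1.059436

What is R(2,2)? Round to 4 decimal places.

1.0359

Richardson extrapolation on the trapezoidal column (denominator 4−1=3):
R(1,1) = (4·1.130836 − 1.428772) / 3 = 1.031524
R(2,1) = 1.059436 + (1.059436 − 1.130836)/3 = 1.035636
R(2,2) = (16·1.035636 − 1.031524) / 15 = 1.035910
(Column j=1 coincides with Simpson's rule on the same nodes.)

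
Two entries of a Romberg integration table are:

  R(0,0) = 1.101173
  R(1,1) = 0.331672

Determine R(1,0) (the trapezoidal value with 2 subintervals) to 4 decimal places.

From R(1,1) = (4·R(1,0) − R(0,0))/3, solve for R(1,0):
4·R(1,0) = 3·0.331672 + 1.101173 = 2.096189
R(1,0) = 0.524047

0.5240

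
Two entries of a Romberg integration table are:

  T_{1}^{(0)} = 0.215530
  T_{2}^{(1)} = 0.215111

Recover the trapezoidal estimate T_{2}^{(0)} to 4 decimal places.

From T_{2}^{(1)} = (4·T_{2}^{(0)} − T_{1}^{(0)})/3, solve for T_{2}^{(0)}:
4·T_{2}^{(0)} = 3·0.215111 + 0.215530 = 0.860863
T_{2}^{(0)} = 0.215216

0.2152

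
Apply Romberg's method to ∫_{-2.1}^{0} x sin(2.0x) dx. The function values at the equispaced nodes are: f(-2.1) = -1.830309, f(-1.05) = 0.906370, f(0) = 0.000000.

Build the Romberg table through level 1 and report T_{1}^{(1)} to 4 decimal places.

0.6283

T_{0}^{(0)} (trapezoid, 1 panel, h=2.1000): -1.921824
T_{1}^{(0)} (trapezoid, 2 panels, h=1.0500): -0.009224
T_{1}^{(1)} = -0.009224 + (-0.009224 − (-1.921824))/3 = 0.628309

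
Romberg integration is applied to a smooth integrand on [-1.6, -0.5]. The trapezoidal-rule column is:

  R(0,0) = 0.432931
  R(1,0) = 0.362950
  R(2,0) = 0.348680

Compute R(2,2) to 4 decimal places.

Richardson extrapolation on the trapezoidal column (denominator 4−1=3):
R(1,1) = (4·0.362950 − 0.432931) / 3 = 0.339623
R(2,1) = 0.348680 + (0.348680 − 0.362950)/3 = 0.343923
R(2,2) = (16·0.343923 − 0.339623) / 15 = 0.344210
(Column j=1 coincides with Simpson's rule on the same nodes.)

0.3442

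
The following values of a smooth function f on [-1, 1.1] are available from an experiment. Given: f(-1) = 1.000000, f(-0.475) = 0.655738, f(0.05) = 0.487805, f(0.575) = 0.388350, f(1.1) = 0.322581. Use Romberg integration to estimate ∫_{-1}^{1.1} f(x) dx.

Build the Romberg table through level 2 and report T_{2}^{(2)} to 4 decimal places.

1.1322

T_{0}^{(0)} (trapezoid, 1 panel, h=2.1000): 1.388710
T_{1}^{(0)} (trapezoid, 2 panels, h=1.0500): 1.206550
T_{2}^{(0)} (trapezoid, 4 panels, h=0.5250): 1.151421
T_{1}^{(1)} = 1.206550 + (1.206550 − 1.388710)/3 = 1.145830
T_{2}^{(1)} = 1.151421 + (1.151421 − 1.206550)/3 = 1.133045
T_{2}^{(2)} = 1.133045 + (1.133045 − 1.145830)/15 = 1.132193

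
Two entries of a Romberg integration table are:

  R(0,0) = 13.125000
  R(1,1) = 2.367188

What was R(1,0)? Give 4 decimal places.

5.0566

From R(1,1) = (4·R(1,0) − R(0,0))/3, solve for R(1,0):
4·R(1,0) = 3·2.367188 + 13.125000 = 20.226564
R(1,0) = 5.056641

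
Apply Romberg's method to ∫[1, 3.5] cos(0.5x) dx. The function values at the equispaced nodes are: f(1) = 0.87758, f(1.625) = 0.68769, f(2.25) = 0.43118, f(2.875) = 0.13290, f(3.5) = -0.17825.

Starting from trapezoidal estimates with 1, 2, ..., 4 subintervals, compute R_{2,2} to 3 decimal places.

R_{0,0} (trapezoid, 1 panel, h=2.5000): 0.87416
R_{1,0} (trapezoid, 2 panels, h=1.2500): 0.97606
R_{2,0} (trapezoid, 4 panels, h=0.6250): 1.00090
R_{1,1} = 0.97606 + (0.97606 − 0.87416)/3 = 1.01003
R_{2,1} = 1.00090 + (1.00090 − 0.97606)/3 = 1.00918
R_{2,2} = 1.00918 + (1.00918 − 1.01003)/15 = 1.00912

1.009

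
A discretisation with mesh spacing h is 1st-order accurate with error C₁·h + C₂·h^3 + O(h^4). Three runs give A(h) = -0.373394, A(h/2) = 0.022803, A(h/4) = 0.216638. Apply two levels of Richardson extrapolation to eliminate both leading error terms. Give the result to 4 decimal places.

First eliminate the h term (factor 2^1 = 2):
  B₁ = (2·0.022803 − (-0.373394))/1 = 0.419000
  B₂ = (2·0.216638 − 0.022803)/1 = 0.410473
Then eliminate the h^3 term (factor 2^3 = 8):
  (8·0.410473 − 0.419000)/7 = 0.409255

0.4093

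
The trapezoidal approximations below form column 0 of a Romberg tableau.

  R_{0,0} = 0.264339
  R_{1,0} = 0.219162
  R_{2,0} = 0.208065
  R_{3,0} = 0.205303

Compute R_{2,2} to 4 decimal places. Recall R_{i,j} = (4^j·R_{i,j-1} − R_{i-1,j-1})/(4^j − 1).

Richardson extrapolation on the trapezoidal column (denominator 4−1=3):
R_{1,1} = 0.219162 + (0.219162 − 0.264339)/3 = 0.204103
R_{2,1} = (4·0.208065 − 0.219162) / 3 = 0.204366
R_{2,2} = 0.204366 + (0.204366 − 0.204103)/15 = 0.204384

0.2044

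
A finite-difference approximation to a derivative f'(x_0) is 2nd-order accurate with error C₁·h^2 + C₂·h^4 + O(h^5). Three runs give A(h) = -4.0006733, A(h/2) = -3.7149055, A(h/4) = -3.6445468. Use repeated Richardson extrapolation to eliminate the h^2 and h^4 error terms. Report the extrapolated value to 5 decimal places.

First eliminate the h^2 term (factor 2^2 = 4):
  B₁ = (4·(-3.7149055) − (-4.0006733))/3 = -3.6196496
  B₂ = (4·(-3.6445468) − (-3.7149055))/3 = -3.6210939
Then eliminate the h^4 term (factor 2^4 = 16):
  (16·(-3.6210939) − (-3.6196496))/15 = -3.6211902

-3.62119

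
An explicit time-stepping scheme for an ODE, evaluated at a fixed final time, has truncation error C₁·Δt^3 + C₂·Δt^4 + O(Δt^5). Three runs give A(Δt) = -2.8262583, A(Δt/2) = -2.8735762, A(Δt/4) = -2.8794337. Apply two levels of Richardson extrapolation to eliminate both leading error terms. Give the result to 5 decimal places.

-2.88027

First eliminate the Δt^3 term (factor 2^3 = 8):
  B₁ = (8·(-2.8735762) − (-2.8262583))/7 = -2.8803359
  B₂ = (8·(-2.8794337) − (-2.8735762))/7 = -2.8802705
Then eliminate the Δt^4 term (factor 2^4 = 16):
  (16·(-2.8802705) − (-2.8803359))/15 = -2.8802661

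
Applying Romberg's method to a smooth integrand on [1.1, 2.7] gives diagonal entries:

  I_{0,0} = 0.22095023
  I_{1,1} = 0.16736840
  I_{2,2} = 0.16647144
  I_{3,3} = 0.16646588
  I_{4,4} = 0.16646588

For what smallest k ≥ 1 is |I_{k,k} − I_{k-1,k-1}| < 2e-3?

|I_{1,1} − I_{0,0}| = 0.05358183 ≥ 2e-3
|I_{2,2} − I_{1,1}| = 0.00089696 < 2e-3

k = 2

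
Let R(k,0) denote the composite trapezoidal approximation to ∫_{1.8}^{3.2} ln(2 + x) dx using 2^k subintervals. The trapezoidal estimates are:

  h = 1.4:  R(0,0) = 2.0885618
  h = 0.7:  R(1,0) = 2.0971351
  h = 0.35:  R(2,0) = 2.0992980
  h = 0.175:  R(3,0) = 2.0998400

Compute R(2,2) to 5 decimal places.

2.10002

R(1,1) = (4·2.0971351 − 2.0885618) / 3 = 2.0999929
R(2,1) = 2.0992980 + (2.0992980 − 2.0971351)/3 = 2.1000190
R(2,2) = 2.1000190 + (2.1000190 − 2.0999929)/15 = 2.1000207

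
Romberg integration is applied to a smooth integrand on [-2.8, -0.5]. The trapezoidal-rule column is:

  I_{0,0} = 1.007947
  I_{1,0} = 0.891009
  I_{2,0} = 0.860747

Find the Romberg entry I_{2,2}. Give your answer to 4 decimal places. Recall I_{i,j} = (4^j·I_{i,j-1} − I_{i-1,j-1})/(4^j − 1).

Richardson extrapolation on the trapezoidal column (denominator 4−1=3):
I_{1,1} = (4·0.891009 − 1.007947) / 3 = 0.852030
I_{2,1} = 0.860747 + (0.860747 − 0.891009)/3 = 0.850660
I_{2,2} = (16·0.850660 − 0.852030) / 15 = 0.850569

0.8506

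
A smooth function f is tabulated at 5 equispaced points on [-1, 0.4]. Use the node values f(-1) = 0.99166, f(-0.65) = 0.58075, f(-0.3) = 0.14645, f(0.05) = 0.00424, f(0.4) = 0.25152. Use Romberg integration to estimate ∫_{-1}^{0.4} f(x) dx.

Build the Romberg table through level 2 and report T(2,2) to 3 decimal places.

0.454

T(0,0) (trapezoid, 1 panel, h=1.4000): 0.87023
T(1,0) (trapezoid, 2 panels, h=0.7000): 0.53763
T(2,0) (trapezoid, 4 panels, h=0.3500): 0.47356
T(1,1) = 0.53763 + (0.53763 − 0.87023)/3 = 0.42676
T(2,1) = 0.47356 + (0.47356 − 0.53763)/3 = 0.45220
T(2,2) = 0.45220 + (0.45220 − 0.42676)/15 = 0.45390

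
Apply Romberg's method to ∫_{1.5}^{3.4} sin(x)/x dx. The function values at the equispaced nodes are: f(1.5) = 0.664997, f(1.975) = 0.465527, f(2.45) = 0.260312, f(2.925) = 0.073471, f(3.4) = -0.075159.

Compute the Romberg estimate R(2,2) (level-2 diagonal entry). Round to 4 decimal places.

0.5172

R(0,0) (trapezoid, 1 panel, h=1.9000): 0.560346
R(1,0) (trapezoid, 2 panels, h=0.9500): 0.527469
R(2,0) (trapezoid, 4 panels, h=0.4750): 0.519759
R(1,1) = 0.527469 + (0.527469 − 0.560346)/3 = 0.516510
R(2,1) = 0.519759 + (0.519759 − 0.527469)/3 = 0.517189
R(2,2) = 0.517189 + (0.517189 − 0.516510)/15 = 0.517234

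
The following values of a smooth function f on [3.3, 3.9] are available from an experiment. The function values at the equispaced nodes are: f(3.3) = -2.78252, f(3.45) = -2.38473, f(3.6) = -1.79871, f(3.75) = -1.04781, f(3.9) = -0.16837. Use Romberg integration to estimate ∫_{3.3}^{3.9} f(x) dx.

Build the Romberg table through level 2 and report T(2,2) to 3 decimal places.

T(0,0) (trapezoid, 1 panel, h=0.6000): -0.88527
T(1,0) (trapezoid, 2 panels, h=0.3000): -0.98225
T(2,0) (trapezoid, 4 panels, h=0.1500): -1.00600
T(1,1) = -0.98225 + (-0.98225 − (-0.88527))/3 = -1.01458
T(2,1) = -1.00600 + (-1.00600 − (-0.98225))/3 = -1.01392
T(2,2) = -1.01392 + (-1.01392 − (-1.01458))/15 = -1.01388

-1.014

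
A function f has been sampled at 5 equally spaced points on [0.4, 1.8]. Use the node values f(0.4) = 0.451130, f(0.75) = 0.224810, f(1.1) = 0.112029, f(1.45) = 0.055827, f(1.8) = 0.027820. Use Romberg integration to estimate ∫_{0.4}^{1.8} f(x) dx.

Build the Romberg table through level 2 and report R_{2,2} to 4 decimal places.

0.2128

R_{0,0} (trapezoid, 1 panel, h=1.4000): 0.335265
R_{1,0} (trapezoid, 2 panels, h=0.7000): 0.246053
R_{2,0} (trapezoid, 4 panels, h=0.3500): 0.221249
R_{1,1} = 0.246053 + (0.246053 − 0.335265)/3 = 0.216316
R_{2,1} = 0.221249 + (0.221249 − 0.246053)/3 = 0.212981
R_{2,2} = 0.212981 + (0.212981 − 0.216316)/15 = 0.212759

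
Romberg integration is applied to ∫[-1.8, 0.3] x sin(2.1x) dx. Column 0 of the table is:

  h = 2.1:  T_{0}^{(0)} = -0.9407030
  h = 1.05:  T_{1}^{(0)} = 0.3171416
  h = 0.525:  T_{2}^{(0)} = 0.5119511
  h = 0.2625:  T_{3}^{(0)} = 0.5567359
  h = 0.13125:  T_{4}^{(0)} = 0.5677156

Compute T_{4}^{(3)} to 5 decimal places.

Richardson extrapolation on the trapezoidal column (denominator 4−1=3):
T_{2}^{(1)} = 0.5119511 + (0.5119511 − 0.3171416)/3 = 0.5768876
T_{3}^{(1)} = (4·0.5567359 − 0.5119511) / 3 = 0.5716642
T_{4}^{(1)} = (4·0.5677156 − 0.5567359) / 3 = 0.5713755
T_{3}^{(2)} = 0.5716642 + (0.5716642 − 0.5768876)/15 = 0.5713160
T_{4}^{(2)} = 0.5713755 + (0.5713755 − 0.5716642)/15 = 0.5713563
T_{4}^{(3)} = 0.5713563 + (0.5713563 − 0.5713160)/63 = 0.5713569
(Column j=1 coincides with Simpson's rule on the same nodes.)

0.57136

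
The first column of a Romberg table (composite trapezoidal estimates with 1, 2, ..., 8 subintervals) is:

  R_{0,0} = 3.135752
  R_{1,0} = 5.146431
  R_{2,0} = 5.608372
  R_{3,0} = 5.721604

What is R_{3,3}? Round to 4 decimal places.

5.7592

Richardson extrapolation on the trapezoidal column (denominator 4−1=3):
R_{1,1} = 5.146431 + (5.146431 − 3.135752)/3 = 5.816657
R_{2,1} = 5.608372 + (5.608372 − 5.146431)/3 = 5.762352
R_{3,1} = (4·5.721604 − 5.608372) / 3 = 5.759348
R_{2,2} = 5.762352 + (5.762352 − 5.816657)/15 = 5.758732
R_{3,2} = 5.759348 + (5.759348 − 5.762352)/15 = 5.759148
R_{3,3} = (64·5.759148 − 5.758732) / 63 = 5.759155
(Column j=1 coincides with Simpson's rule on the same nodes.)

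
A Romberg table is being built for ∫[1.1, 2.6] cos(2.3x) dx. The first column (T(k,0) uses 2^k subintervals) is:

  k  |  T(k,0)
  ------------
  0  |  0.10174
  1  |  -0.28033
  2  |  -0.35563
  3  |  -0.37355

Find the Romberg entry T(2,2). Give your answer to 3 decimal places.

Richardson extrapolation on the trapezoidal column (denominator 4−1=3):
T(1,1) = (4·(-0.28033) − 0.10174) / 3 = -0.40769
T(2,1) = -0.35563 + (-0.35563 − (-0.28033))/3 = -0.38073
T(2,2) = -0.38073 + (-0.38073 − (-0.40769))/15 = -0.37893
(Column j=1 coincides with Simpson's rule on the same nodes.)

-0.379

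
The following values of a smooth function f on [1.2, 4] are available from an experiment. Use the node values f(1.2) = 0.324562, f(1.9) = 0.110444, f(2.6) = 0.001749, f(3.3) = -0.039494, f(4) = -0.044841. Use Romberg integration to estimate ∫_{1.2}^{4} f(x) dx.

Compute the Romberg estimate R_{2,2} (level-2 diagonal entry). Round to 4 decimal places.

R_{0,0} (trapezoid, 1 panel, h=2.8000): 0.391609
R_{1,0} (trapezoid, 2 panels, h=1.4000): 0.198253
R_{2,0} (trapezoid, 4 panels, h=0.7000): 0.148792
R_{1,1} = 0.198253 + (0.198253 − 0.391609)/3 = 0.133801
R_{2,1} = 0.148792 + (0.148792 − 0.198253)/3 = 0.132305
R_{2,2} = 0.132305 + (0.132305 − 0.133801)/15 = 0.132205

0.1322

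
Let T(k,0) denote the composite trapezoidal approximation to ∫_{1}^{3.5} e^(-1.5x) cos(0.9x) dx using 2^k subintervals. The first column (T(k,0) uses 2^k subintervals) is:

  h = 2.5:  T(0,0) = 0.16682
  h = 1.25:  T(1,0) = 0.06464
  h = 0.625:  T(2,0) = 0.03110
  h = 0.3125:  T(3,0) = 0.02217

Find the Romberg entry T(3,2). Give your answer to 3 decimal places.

0.019

Richardson extrapolation on the trapezoidal column (denominator 4−1=3):
T(2,1) = (4·0.03110 − 0.06464) / 3 = 0.01992
T(3,1) = 0.02217 + (0.02217 − 0.03110)/3 = 0.01919
T(3,2) = (16·0.01919 − 0.01992) / 15 = 0.01914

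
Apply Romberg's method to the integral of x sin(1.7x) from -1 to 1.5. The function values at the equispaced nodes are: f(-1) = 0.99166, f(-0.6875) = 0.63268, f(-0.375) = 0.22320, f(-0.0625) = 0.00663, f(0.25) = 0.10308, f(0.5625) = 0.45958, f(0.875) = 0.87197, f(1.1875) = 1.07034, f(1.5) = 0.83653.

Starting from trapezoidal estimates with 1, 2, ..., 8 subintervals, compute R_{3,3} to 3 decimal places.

1.344

R_{0,0} (trapezoid, 1 panel, h=2.5000): 2.28524
R_{1,0} (trapezoid, 2 panels, h=1.2500): 1.27147
R_{2,0} (trapezoid, 4 panels, h=0.6250): 1.32022
R_{3,0} (trapezoid, 8 panels, h=0.3125): 1.33799
R_{1,1} = 1.27147 + (1.27147 − 2.28524)/3 = 0.93355
R_{2,1} = 1.32022 + (1.32022 − 1.27147)/3 = 1.33647
R_{3,1} = 1.33799 + (1.33799 − 1.32022)/3 = 1.34391
R_{2,2} = 1.33647 + (1.33647 − 0.93355)/15 = 1.36333
R_{3,2} = 1.34391 + (1.34391 − 1.33647)/15 = 1.34441
R_{3,3} = 1.34441 + (1.34441 − 1.36333)/63 = 1.34411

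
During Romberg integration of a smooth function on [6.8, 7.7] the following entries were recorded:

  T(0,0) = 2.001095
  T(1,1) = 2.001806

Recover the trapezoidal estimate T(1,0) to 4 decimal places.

From T(1,1) = (4·T(1,0) − T(0,0))/3, solve for T(1,0):
4·T(1,0) = 3·2.001806 + 2.001095 = 8.006513
T(1,0) = 2.001628

2.0016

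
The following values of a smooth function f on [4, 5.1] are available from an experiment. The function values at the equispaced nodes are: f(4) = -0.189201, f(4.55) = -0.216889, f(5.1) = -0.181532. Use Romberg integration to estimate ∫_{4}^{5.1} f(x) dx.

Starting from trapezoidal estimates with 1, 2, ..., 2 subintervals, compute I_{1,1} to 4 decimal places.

-0.2270

I_{0,0} (trapezoid, 1 panel, h=1.1000): -0.203903
I_{1,0} (trapezoid, 2 panels, h=0.5500): -0.221241
I_{1,1} = -0.221241 + (-0.221241 − (-0.203903))/3 = -0.227020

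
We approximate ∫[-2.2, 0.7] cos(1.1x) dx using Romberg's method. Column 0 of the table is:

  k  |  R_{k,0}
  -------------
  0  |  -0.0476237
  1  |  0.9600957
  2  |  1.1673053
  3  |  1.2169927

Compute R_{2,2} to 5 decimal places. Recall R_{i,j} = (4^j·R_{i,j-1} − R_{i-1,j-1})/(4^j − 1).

R_{1,1} = (4·0.9600957 − (-0.0476237)) / 3 = 1.2960022
R_{2,1} = 1.1673053 + (1.1673053 − 0.9600957)/3 = 1.2363752
R_{2,2} = 1.2363752 + (1.2363752 − 1.2960022)/15 = 1.2324001

1.23240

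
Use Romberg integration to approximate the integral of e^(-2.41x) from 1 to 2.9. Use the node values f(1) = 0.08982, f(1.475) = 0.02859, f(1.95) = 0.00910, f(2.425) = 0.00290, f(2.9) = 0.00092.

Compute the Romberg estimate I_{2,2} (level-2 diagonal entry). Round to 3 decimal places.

I_{0,0} (trapezoid, 1 panel, h=1.9000): 0.08620
I_{1,0} (trapezoid, 2 panels, h=0.9500): 0.05175
I_{2,0} (trapezoid, 4 panels, h=0.4750): 0.04083
I_{1,1} = 0.05175 + (0.05175 − 0.08620)/3 = 0.04027
I_{2,1} = 0.04083 + (0.04083 − 0.05175)/3 = 0.03719
I_{2,2} = 0.03719 + (0.03719 − 0.04027)/15 = 0.03698

0.037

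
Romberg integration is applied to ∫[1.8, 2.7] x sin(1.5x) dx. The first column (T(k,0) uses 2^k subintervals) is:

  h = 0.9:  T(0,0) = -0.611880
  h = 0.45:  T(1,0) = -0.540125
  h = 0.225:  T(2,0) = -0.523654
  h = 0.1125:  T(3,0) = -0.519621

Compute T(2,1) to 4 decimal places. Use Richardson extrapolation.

-0.5182

Richardson extrapolation on the trapezoidal column (denominator 4−1=3):
T(2,1) = -0.523654 + (-0.523654 − (-0.540125))/3 = -0.518164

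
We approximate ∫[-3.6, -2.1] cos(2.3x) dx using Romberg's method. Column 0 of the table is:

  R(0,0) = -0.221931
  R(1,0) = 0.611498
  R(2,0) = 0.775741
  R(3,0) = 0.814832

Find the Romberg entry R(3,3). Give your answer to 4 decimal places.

0.8277

R(1,1) = (4·0.611498 − (-0.221931)) / 3 = 0.889308
R(2,1) = 0.775741 + (0.775741 − 0.611498)/3 = 0.830489
R(3,1) = 0.814832 + (0.814832 − 0.775741)/3 = 0.827862
R(2,2) = 0.830489 + (0.830489 − 0.889308)/15 = 0.826568
R(3,2) = 0.827862 + (0.827862 − 0.830489)/15 = 0.827687
R(3,3) = (64·0.827687 − 0.826568) / 63 = 0.827705
(Column j=1 coincides with Simpson's rule on the same nodes.)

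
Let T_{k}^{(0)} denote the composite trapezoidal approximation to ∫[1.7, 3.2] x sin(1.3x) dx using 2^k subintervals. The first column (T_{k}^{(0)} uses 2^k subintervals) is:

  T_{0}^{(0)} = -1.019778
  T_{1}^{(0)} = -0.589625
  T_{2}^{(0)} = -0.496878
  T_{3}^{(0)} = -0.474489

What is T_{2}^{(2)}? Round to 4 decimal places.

-0.4673

T_{1}^{(1)} = -0.589625 + (-0.589625 − (-1.019778))/3 = -0.446241
T_{2}^{(1)} = -0.496878 + (-0.496878 − (-0.589625))/3 = -0.465962
T_{2}^{(2)} = (16·(-0.465962) − (-0.446241)) / 15 = -0.467277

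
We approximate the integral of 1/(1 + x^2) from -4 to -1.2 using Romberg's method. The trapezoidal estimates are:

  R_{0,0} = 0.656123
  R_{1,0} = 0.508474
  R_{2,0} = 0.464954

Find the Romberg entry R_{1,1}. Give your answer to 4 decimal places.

0.4593

Richardson extrapolation on the trapezoidal column (denominator 4−1=3):
R_{1,1} = 0.508474 + (0.508474 − 0.656123)/3 = 0.459258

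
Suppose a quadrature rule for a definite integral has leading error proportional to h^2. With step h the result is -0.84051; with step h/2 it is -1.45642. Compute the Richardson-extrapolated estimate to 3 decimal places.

The leading error scales as h^2; refining by a factor of 2 reduces it by 2^2 = 4.
Extrapolated value = (4·A(h/2) − A(h)) / (4 − 1)
= (4·(-1.45642) − (-0.84051)) / 3
= -4.98517 / 3 = -1.66172

-1.662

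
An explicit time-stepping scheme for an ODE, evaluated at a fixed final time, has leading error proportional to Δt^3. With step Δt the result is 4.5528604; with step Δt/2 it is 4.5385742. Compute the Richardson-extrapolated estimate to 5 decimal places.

4.53653

Extrapolated value = (8·A(Δt/2) − A(Δt)) / (8 − 1)
= (8·4.5385742 − 4.5528604) / 7
= 31.7557332 / 7 = 4.5365333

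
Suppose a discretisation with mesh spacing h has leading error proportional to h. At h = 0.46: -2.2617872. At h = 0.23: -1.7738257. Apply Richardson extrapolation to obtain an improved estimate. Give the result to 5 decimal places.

The leading error scales as h; refining by a factor of 2 reduces it by 2^1 = 2.
Extrapolated value = (2·A(h/2) − A(h)) / (2 − 1)
= (2·(-1.7738257) − (-2.2617872)) / 1
= -1.2858642 / 1 = -1.2858642

-1.28586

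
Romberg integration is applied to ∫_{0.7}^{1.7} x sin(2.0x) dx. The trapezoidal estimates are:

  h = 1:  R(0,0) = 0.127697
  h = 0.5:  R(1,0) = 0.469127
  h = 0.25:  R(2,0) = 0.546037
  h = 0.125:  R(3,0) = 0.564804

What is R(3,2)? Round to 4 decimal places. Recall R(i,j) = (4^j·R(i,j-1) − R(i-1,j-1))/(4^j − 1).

Richardson extrapolation on the trapezoidal column (denominator 4−1=3):
R(2,1) = (4·0.546037 − 0.469127) / 3 = 0.571674
R(3,1) = 0.564804 + (0.564804 − 0.546037)/3 = 0.571060
R(3,2) = (16·0.571060 − 0.571674) / 15 = 0.571019
(Column j=1 coincides with Simpson's rule on the same nodes.)

0.5710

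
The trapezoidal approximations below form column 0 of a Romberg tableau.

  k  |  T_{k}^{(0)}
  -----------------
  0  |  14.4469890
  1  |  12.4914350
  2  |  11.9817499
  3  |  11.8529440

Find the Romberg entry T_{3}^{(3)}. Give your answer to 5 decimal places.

Richardson extrapolation on the trapezoidal column (denominator 4−1=3):
T_{1}^{(1)} = (4·12.4914350 − 14.4469890) / 3 = 11.8395837
T_{2}^{(1)} = 11.9817499 + (11.9817499 − 12.4914350)/3 = 11.8118549
T_{3}^{(1)} = (4·11.8529440 − 11.9817499) / 3 = 11.8100087
T_{2}^{(2)} = (16·11.8118549 − 11.8395837) / 15 = 11.8100063
T_{3}^{(2)} = 11.8100087 + (11.8100087 − 11.8118549)/15 = 11.8098856
T_{3}^{(3)} = (64·11.8098856 − 11.8100063) / 63 = 11.8098837

11.80988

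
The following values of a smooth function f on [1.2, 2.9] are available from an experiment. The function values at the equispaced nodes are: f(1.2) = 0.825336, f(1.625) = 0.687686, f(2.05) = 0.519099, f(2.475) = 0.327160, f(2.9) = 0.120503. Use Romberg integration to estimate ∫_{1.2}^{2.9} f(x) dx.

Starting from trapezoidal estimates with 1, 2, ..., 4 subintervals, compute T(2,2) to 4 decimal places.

0.8561

T(0,0) (trapezoid, 1 panel, h=1.7000): 0.803963
T(1,0) (trapezoid, 2 panels, h=0.8500): 0.843216
T(2,0) (trapezoid, 4 panels, h=0.4250): 0.852917
T(1,1) = 0.843216 + (0.843216 − 0.803963)/3 = 0.856300
T(2,1) = 0.852917 + (0.852917 − 0.843216)/3 = 0.856151
T(2,2) = 0.856151 + (0.856151 − 0.856300)/15 = 0.856141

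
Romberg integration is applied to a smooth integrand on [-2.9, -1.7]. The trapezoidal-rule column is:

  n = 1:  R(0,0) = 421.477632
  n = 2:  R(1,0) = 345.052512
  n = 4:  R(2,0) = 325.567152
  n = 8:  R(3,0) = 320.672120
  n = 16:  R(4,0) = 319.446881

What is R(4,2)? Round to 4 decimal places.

319.0383

R(3,1) = 320.672120 + (320.672120 − 325.567152)/3 = 319.040443
R(4,1) = 319.446881 + (319.446881 − 320.672120)/3 = 319.038468
R(4,2) = 319.038468 + (319.038468 − 319.040443)/15 = 319.038336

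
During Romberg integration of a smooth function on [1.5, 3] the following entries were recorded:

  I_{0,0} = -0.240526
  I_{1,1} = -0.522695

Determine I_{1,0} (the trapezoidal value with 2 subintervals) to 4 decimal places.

-0.4522

From I_{1,1} = (4·I_{1,0} − I_{0,0})/3, solve for I_{1,0}:
4·I_{1,0} = 3·(-0.522695) + (-0.240526) = -1.808611
I_{1,0} = -0.452153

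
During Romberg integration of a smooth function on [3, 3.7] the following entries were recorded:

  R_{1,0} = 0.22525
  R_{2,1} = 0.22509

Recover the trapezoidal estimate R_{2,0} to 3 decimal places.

From R_{2,1} = (4·R_{2,0} − R_{1,0})/3, solve for R_{2,0}:
4·R_{2,0} = 3·0.22509 + 0.22525 = 0.90052
R_{2,0} = 0.22513

0.225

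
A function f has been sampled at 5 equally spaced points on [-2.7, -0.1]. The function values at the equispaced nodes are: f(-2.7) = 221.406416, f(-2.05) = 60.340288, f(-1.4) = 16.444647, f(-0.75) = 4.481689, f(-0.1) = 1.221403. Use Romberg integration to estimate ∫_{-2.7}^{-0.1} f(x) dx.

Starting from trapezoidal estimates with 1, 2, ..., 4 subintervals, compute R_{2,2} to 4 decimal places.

R_{0,0} (trapezoid, 1 panel, h=2.6000): 289.416165
R_{1,0} (trapezoid, 2 panels, h=1.3000): 166.086123
R_{2,0} (trapezoid, 4 panels, h=0.6500): 125.177347
R_{1,1} = 166.086123 + (166.086123 − 289.416165)/3 = 124.976109
R_{2,1} = 125.177347 + (125.177347 − 166.086123)/3 = 111.541088
R_{2,2} = 111.541088 + (111.541088 − 124.976109)/15 = 110.645420

110.6454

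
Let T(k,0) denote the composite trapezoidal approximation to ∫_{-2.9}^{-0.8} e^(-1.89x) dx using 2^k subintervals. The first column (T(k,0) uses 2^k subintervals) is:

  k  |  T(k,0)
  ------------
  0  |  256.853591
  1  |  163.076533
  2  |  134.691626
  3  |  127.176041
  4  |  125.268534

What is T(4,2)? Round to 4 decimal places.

Richardson extrapolation on the trapezoidal column (denominator 4−1=3):
T(3,1) = 127.176041 + (127.176041 − 134.691626)/3 = 124.670846
T(4,1) = 125.268534 + (125.268534 − 127.176041)/3 = 124.632698
T(4,2) = (16·124.632698 − 124.670846) / 15 = 124.630155

124.6302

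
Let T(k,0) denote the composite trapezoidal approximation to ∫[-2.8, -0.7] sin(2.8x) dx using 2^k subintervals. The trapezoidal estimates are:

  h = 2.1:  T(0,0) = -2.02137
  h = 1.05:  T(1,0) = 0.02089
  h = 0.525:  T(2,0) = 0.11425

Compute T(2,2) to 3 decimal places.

T(1,1) = (4·0.02089 − (-2.02137)) / 3 = 0.70164
T(2,1) = (4·0.11425 − 0.02089) / 3 = 0.14537
T(2,2) = (16·0.14537 − 0.70164) / 15 = 0.10829

0.108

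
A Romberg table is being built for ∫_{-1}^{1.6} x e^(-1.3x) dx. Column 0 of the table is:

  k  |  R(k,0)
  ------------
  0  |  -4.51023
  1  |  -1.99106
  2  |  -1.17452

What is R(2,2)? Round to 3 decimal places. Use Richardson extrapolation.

-0.886

R(1,1) = (4·(-1.99106) − (-4.51023)) / 3 = -1.15134
R(2,1) = -1.17452 + (-1.17452 − (-1.99106))/3 = -0.90234
R(2,2) = -0.90234 + (-0.90234 − (-1.15134))/15 = -0.88574
(Column j=1 coincides with Simpson's rule on the same nodes.)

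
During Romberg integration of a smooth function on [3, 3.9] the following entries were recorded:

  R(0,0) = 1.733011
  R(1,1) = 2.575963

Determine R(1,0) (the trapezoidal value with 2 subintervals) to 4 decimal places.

From R(1,1) = (4·R(1,0) − R(0,0))/3, solve for R(1,0):
4·R(1,0) = 3·2.575963 + 1.733011 = 9.460900
R(1,0) = 2.365225

2.3652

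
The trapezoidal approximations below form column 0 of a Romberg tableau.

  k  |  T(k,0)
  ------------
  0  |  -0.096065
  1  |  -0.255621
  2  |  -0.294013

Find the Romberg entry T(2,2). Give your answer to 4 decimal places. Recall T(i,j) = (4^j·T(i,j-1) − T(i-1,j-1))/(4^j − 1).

T(1,1) = (4·(-0.255621) − (-0.096065)) / 3 = -0.308806
T(2,1) = -0.294013 + (-0.294013 − (-0.255621))/3 = -0.306810
T(2,2) = -0.306810 + (-0.306810 − (-0.308806))/15 = -0.306677

-0.3067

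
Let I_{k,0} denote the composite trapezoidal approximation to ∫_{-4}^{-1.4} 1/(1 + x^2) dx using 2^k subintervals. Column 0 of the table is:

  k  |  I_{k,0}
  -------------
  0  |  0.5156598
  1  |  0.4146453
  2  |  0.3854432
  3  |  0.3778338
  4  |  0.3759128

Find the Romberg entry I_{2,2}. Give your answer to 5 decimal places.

Richardson extrapolation on the trapezoidal column (denominator 4−1=3):
I_{1,1} = (4·0.4146453 − 0.5156598) / 3 = 0.3809738
I_{2,1} = 0.3854432 + (0.3854432 − 0.4146453)/3 = 0.3757092
I_{2,2} = 0.3757092 + (0.3757092 − 0.3809738)/15 = 0.3753582

0.37536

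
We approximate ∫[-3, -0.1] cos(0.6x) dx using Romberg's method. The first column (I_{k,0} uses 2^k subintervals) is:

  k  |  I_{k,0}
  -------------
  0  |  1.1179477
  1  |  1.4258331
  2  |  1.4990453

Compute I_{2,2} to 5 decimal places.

1.52312

Richardson extrapolation on the trapezoidal column (denominator 4−1=3):
I_{1,1} = (4·1.4258331 − 1.1179477) / 3 = 1.5284616
I_{2,1} = 1.4990453 + (1.4990453 − 1.4258331)/3 = 1.5234494
I_{2,2} = (16·1.5234494 − 1.5284616) / 15 = 1.5231153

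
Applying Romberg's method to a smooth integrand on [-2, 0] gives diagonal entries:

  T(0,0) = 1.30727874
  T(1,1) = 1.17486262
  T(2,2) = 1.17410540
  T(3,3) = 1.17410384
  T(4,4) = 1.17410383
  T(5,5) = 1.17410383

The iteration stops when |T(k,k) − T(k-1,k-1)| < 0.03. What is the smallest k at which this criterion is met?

|T(1,1) − T(0,0)| = 0.13241612 ≥ 0.03
|T(2,2) − T(1,1)| = 0.00075722 < 0.03

k = 2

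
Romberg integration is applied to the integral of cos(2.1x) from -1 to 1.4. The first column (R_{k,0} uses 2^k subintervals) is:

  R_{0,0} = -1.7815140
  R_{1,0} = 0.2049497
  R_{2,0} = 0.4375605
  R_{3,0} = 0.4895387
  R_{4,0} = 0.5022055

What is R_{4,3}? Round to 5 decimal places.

0.50640

Richardson extrapolation on the trapezoidal column (denominator 4−1=3):
R_{2,1} = 0.4375605 + (0.4375605 − 0.2049497)/3 = 0.5150974
R_{3,1} = 0.4895387 + (0.4895387 − 0.4375605)/3 = 0.5068648
R_{4,1} = 0.5022055 + (0.5022055 − 0.4895387)/3 = 0.5064278
R_{3,2} = 0.5068648 + (0.5068648 − 0.5150974)/15 = 0.5063160
R_{4,2} = 0.5064278 + (0.5064278 − 0.5068648)/15 = 0.5063987
R_{4,3} = 0.5063987 + (0.5063987 − 0.5063160)/63 = 0.5064000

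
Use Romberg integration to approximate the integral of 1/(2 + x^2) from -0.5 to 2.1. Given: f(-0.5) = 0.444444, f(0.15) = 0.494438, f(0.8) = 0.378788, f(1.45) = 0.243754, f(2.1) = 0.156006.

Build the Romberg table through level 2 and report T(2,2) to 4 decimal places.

0.9352

T(0,0) (trapezoid, 1 panel, h=2.6000): 0.780585
T(1,0) (trapezoid, 2 panels, h=1.3000): 0.882717
T(2,0) (trapezoid, 4 panels, h=0.6500): 0.921183
T(1,1) = 0.882717 + (0.882717 − 0.780585)/3 = 0.916761
T(2,1) = 0.921183 + (0.921183 − 0.882717)/3 = 0.934005
T(2,2) = 0.934005 + (0.934005 − 0.916761)/15 = 0.935155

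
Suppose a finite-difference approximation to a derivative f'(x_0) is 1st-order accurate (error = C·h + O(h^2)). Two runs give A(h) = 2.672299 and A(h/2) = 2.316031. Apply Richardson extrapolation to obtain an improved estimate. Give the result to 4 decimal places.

The leading error scales as h; refining by a factor of 2 reduces it by 2^1 = 2.
Extrapolated value = (2·A(h/2) − A(h)) / (2 − 1)
= (2·2.316031 − 2.672299) / 1
= 1.959763 / 1 = 1.959763

1.9598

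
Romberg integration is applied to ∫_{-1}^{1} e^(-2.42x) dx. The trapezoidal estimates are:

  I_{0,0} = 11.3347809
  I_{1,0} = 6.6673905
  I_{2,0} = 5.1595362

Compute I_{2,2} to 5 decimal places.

Richardson extrapolation on the trapezoidal column (denominator 4−1=3):
I_{1,1} = (4·6.6673905 − 11.3347809) / 3 = 5.1115937
I_{2,1} = 5.1595362 + (5.1595362 − 6.6673905)/3 = 4.6569181
I_{2,2} = 4.6569181 + (4.6569181 − 5.1115937)/15 = 4.6266064

4.62661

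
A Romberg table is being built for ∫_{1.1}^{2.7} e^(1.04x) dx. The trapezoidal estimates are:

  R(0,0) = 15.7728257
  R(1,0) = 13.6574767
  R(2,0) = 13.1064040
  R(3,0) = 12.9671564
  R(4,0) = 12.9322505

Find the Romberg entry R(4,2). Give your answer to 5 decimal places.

12.92061

R(3,1) = (4·12.9671564 − 13.1064040) / 3 = 12.9207405
R(4,1) = 12.9322505 + (12.9322505 − 12.9671564)/3 = 12.9206152
R(4,2) = (16·12.9206152 − 12.9207405) / 15 = 12.9206068
(Column j=1 coincides with Simpson's rule on the same nodes.)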